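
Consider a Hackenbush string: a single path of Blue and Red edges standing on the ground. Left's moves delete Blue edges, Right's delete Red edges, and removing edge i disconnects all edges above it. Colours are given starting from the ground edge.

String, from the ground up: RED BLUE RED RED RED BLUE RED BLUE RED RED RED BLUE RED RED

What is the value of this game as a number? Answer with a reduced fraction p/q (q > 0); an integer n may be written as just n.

-7543/8192

Prefix values for RED BLUE RED RED RED BLUE RED BLUE RED RED RED BLUE RED RED via {L|R} + simplicity:
step 1: add RED to get R; options L={ ∅ } R={ 0 } → -1
step 2: add BLUE to get RB; options L={ -1 } R={ 0 } → -1/2
step 3: add RED to get RBR; options L={ -1 } R={ -1/2,0 } → -3/4
step 4: add RED to get RBRR; options L={ -1 } R={ -3/4,-1/2,0 } → -7/8
step 5: add RED to get RBRRR; options L={ -1 } R={ -7/8,-3/4,-1/2,0 } → -15/16
step 6: add BLUE to get RBRRRB; options L={ -1,-15/16 } R={ -7/8,-3/4,-1/2,0 } → -29/32
step 7: add RED to get RBRRRBR; options L={ -1,-15/16 } R={ -29/32,-7/8,-3/4,-1/2,0 } → -59/64
step 8: add BLUE to get RBRRRBRB; options L={ -1,-15/16,-59/64 } R={ -29/32,-7/8,-3/4,-1/2,0 } → -117/128
step 9: add RED to get RBRRRBRBR; options L={ -1,-15/16,-59/64 } R={ -117/128,-29/32,-7/8,-3/4,-1/2,0 } → -235/256
step 10: add RED to get RBRRRBRBRR; options L={ -1,-15/16,-59/64 } R={ -235/256,-117/128,-29/32,-7/8,-3/4,-1/2,0 } → -471/512
step 11: add RED to get RBRRRBRBRRR; options L={ -1,-15/16,-59/64 } R={ -471/512,-235/256,-117/128,-29/32,-7/8,-3/4,-1/2,0 } → -943/1024
step 12: add BLUE to get RBRRRBRBRRRB; options L={ -1,-15/16,-59/64,-943/1024 } R={ -471/512,-235/256,-117/128,-29/32,-7/8,-3/4,-1/2,0 } → -1885/2048
step 13: add RED to get RBRRRBRBRRRBR; options L={ -1,-15/16,-59/64,-943/1024 } R={ -1885/2048,-471/512,-235/256,-117/128,-29/32,-7/8,-3/4,-1/2,0 } → -3771/4096
step 14: add RED to get RBRRRBRBRRRBRR; options L={ -1,-15/16,-59/64,-943/1024 } R={ -3771/4096,-1885/2048,-471/512,-235/256,-117/128,-29/32,-7/8,-3/4,-1/2,0 } → -7543/8192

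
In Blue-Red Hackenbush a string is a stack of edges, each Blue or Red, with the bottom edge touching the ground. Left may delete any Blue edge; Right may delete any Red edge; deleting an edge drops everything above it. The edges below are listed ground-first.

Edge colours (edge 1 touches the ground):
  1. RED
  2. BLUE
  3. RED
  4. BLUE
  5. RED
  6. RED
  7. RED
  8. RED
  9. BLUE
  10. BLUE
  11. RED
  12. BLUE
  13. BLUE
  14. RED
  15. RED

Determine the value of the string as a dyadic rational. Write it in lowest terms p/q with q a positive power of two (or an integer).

-12071/16384

1 of 15 · R · max L −∞ · min R 0 — -1
2 of 15 · RB · max L -1 · min R 0 — -1/2
3 of 15 · RBR · max L -1 · min R -1/2 — -3/4
4 of 15 · RBRB · max L -3/4 · min R -1/2 — -5/8
5 of 15 · RBRBR · max L -3/4 · min R -5/8 — -11/16
6 of 15 · RBRBRR · max L -3/4 · min R -11/16 — -23/32
7 of 15 · RBRBRRR · max L -3/4 · min R -23/32 — -47/64
8 of 15 · RBRBRRRR · max L -3/4 · min R -47/64 — -95/128
9 of 15 · RBRBRRRRB · max L -95/128 · min R -47/64 — -189/256
10 of 15 · RBRBRRRRBB · max L -189/256 · min R -47/64 — -377/512
11 of 15 · RBRBRRRRBBR · max L -189/256 · min R -377/512 — -755/1024
12 of 15 · RBRBRRRRBBRB · max L -755/1024 · min R -377/512 — -1509/2048
13 of 15 · RBRBRRRRBBRBB · max L -1509/2048 · min R -377/512 — -3017/4096
14 of 15 · RBRBRRRRBBRBBR · max L -1509/2048 · min R -3017/4096 — -6035/8192
15 of 15 · RBRBRRRRBBRBBRR · max L -1509/2048 · min R -6035/8192 — -12071/16384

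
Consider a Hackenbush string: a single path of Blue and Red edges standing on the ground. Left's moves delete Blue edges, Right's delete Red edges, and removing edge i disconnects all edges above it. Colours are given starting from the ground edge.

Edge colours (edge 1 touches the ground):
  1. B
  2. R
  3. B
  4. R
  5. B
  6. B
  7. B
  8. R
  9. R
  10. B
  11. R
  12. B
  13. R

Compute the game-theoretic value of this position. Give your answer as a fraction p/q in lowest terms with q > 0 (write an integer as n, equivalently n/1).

2965/4096

B: Left { 0 }, Right {  } so simplest 1
BR: Left { 0 }, Right { 1 } so simplest 1/2
BRB: Left { 0; 1/2 }, Right { 1 } so simplest 3/4
BRBR: Left { 0; 1/2 }, Right { 3/4; 1 } so simplest 5/8
BRBRB: Left { 0; 1/2; 5/8 }, Right { 3/4; 1 } so simplest 11/16
BRBRBB: Left { 0; 1/2; 5/8; 11/16 }, Right { 3/4; 1 } so simplest 23/32
BRBRBBB: Left { 0; 1/2; 5/8; 11/16; 23/32 }, Right { 3/4; 1 } so simplest 47/64
BRBRBBBR: Left { 0; 1/2; 5/8; 11/16; 23/32 }, Right { 47/64; 3/4; 1 } so simplest 93/128
BRBRBBBRR: Left { 0; 1/2; 5/8; 11/16; 23/32 }, Right { 93/128; 47/64; 3/4; 1 } so simplest 185/256
BRBRBBBRRB: Left { 0; 1/2; 5/8; 11/16; 23/32; 185/256 }, Right { 93/128; 47/64; 3/4; 1 } so simplest 371/512
BRBRBBBRRBR: Left { 0; 1/2; 5/8; 11/16; 23/32; 185/256 }, Right { 371/512; 93/128; 47/64; 3/4; 1 } so simplest 741/1024
BRBRBBBRRBRB: Left { 0; 1/2; 5/8; 11/16; 23/32; 185/256; 741/1024 }, Right { 371/512; 93/128; 47/64; 3/4; 1 } so simplest 1483/2048
BRBRBBBRRBRBR: Left { 0; 1/2; 5/8; 11/16; 23/32; 185/256; 741/1024 }, Right { 1483/2048; 371/512; 93/128; 47/64; 3/4; 1 } so simplest 2965/4096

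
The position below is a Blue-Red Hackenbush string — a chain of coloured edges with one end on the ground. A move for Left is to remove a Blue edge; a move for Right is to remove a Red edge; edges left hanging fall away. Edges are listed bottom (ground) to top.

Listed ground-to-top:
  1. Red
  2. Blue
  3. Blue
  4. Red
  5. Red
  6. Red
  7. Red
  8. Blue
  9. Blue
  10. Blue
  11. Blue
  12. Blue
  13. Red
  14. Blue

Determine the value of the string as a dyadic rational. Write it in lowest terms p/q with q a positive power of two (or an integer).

-3845/8192

Prefix values for Red Blue Blue Red Red Red Red Blue Blue Blue Blue Blue Red Blue via {L|R} + simplicity:
1 of 14 · R · max L −∞ · min R 0 => -1
2 of 14 · RB · max L -1 · min R 0 => -1/2
3 of 14 · RBB · max L -1/2 · min R 0 => -1/4
4 of 14 · RBBR · max L -1/2 · min R -1/4 => -3/8
5 of 14 · RBBRR · max L -1/2 · min R -3/8 => -7/16
6 of 14 · RBBRRR · max L -1/2 · min R -7/16 => -15/32
7 of 14 · RBBRRRR · max L -1/2 · min R -15/32 => -31/64
8 of 14 · RBBRRRRB · max L -31/64 · min R -15/32 => -61/128
9 of 14 · RBBRRRRBB · max L -61/128 · min R -15/32 => -121/256
10 of 14 · RBBRRRRBBB · max L -121/256 · min R -15/32 => -241/512
11 of 14 · RBBRRRRBBBB · max L -241/512 · min R -15/32 => -481/1024
12 of 14 · RBBRRRRBBBBB · max L -481/1024 · min R -15/32 => -961/2048
13 of 14 · RBBRRRRBBBBBR · max L -481/1024 · min R -961/2048 => -1923/4096
14 of 14 · RBBRRRRBBBBBRB · max L -1923/4096 · min R -961/2048 => -3845/8192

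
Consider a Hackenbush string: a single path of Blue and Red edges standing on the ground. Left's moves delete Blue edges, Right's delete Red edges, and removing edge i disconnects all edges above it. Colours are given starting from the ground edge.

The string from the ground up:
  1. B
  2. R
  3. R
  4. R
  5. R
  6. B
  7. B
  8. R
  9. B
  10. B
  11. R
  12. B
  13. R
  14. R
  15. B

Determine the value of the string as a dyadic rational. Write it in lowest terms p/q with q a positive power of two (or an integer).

Build v(s[:k]) for k = 1..15, string s = B R R R R B B R B B R B R R B.
1 of 15 · B · max L 0 · min R +∞ → 1
2 of 15 · BR · max L 0 · min R 1 → 1/2
3 of 15 · BRR · max L 0 · min R 1/2 → 1/4
4 of 15 · BRRR · max L 0 · min R 1/4 → 1/8
5 of 15 · BRRRR · max L 0 · min R 1/8 → 1/16
6 of 15 · BRRRRB · max L 1/16 · min R 1/8 → 3/32
7 of 15 · BRRRRBB · max L 3/32 · min R 1/8 → 7/64
8 of 15 · BRRRRBBR · max L 3/32 · min R 7/64 → 13/128
9 of 15 · BRRRRBBRB · max L 13/128 · min R 7/64 → 27/256
10 of 15 · BRRRRBBRBB · max L 27/256 · min R 7/64 → 55/512
11 of 15 · BRRRRBBRBBR · max L 27/256 · min R 55/512 → 109/1024
12 of 15 · BRRRRBBRBBRB · max L 109/1024 · min R 55/512 → 219/2048
13 of 15 · BRRRRBBRBBRBR · max L 109/1024 · min R 219/2048 → 437/4096
14 of 15 · BRRRRBBRBBRBRR · max L 109/1024 · min R 437/4096 → 873/8192
15 of 15 · BRRRRBBRBBRBRRB · max L 873/8192 · min R 437/4096 → 1747/16384

1747/16384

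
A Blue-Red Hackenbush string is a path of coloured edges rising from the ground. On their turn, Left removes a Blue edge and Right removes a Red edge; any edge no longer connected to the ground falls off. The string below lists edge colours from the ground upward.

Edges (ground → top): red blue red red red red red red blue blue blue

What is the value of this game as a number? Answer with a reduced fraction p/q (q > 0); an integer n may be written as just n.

Build v(s[:k]) for k = 1..11, string s = red blue red red red red red red blue blue blue.
v_1 [r]  L=[∅]  R=[0]  => -1
v_2 [rb]  L=[-1]  R=[0]  => -1/2
v_3 [rbr]  L=[-1]  R=[-1/2,0]  => -3/4
v_4 [rbrr]  L=[-1]  R=[-3/4,-1/2,0]  => -7/8
v_5 [rbrrr]  L=[-1]  R=[-7/8,-3/4,-1/2,0]  => -15/16
v_6 [rbrrrr]  L=[-1]  R=[-15/16,-7/8,-3/4,-1/2,0]  => -31/32
v_7 [rbrrrrr]  L=[-1]  R=[-31/32,-15/16,-7/8,-3/4,-1/2,0]  => -63/64
v_8 [rbrrrrrr]  L=[-1]  R=[-63/64,-31/32,-15/16,-7/8,-3/4,-1/2,0]  => -127/128
v_9 [rbrrrrrrb]  L=[-1,-127/128]  R=[-63/64,-31/32,-15/16,-7/8,-3/4,-1/2,0]  => -253/256
v_10 [rbrrrrrrbb]  L=[-1,-127/128,-253/256]  R=[-63/64,-31/32,-15/16,-7/8,-3/4,-1/2,0]  => -505/512
v_11 [rbrrrrrrbbb]  L=[-1,-127/128,-253/256,-505/512]  R=[-63/64,-31/32,-15/16,-7/8,-3/4,-1/2,0]  => -1009/1024

-1009/1024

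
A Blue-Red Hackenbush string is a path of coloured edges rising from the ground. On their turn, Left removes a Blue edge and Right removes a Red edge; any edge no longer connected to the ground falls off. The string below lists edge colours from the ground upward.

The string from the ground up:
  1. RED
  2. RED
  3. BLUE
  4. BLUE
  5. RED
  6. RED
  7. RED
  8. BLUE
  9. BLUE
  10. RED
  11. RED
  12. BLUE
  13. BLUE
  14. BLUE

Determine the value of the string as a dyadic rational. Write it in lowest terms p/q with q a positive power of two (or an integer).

Build val(s[:k]) for k = 1..14, string s = RED RED BLUE BLUE RED RED RED BLUE BLUE RED RED BLUE BLUE BLUE.
step 1: add RED to get R; options L={ — } R={ 0 } = -1
step 2: add RED to get RR; options L={ — } R={ -1,0 } = -2
step 3: add BLUE to get RRB; options L={ -2 } R={ -1,0 } = -3/2
step 4: add BLUE to get RRBB; options L={ -2,-3/2 } R={ -1,0 } = -5/4
step 5: add RED to get RRBBR; options L={ -2,-3/2 } R={ -5/4,-1,0 } = -11/8
step 6: add RED to get RRBBRR; options L={ -2,-3/2 } R={ -11/8,-5/4,-1,0 } = -23/16
step 7: add RED to get RRBBRRR; options L={ -2,-3/2 } R={ -23/16,-11/8,-5/4,-1,0 } = -47/32
step 8: add BLUE to get RRBBRRRB; options L={ -2,-3/2,-47/32 } R={ -23/16,-11/8,-5/4,-1,0 } = -93/64
step 9: add BLUE to get RRBBRRRBB; options L={ -2,-3/2,-47/32,-93/64 } R={ -23/16,-11/8,-5/4,-1,0 } = -185/128
step 10: add RED to get RRBBRRRBBR; options L={ -2,-3/2,-47/32,-93/64 } R={ -185/128,-23/16,-11/8,-5/4,-1,0 } = -371/256
step 11: add RED to get RRBBRRRBBRR; options L={ -2,-3/2,-47/32,-93/64 } R={ -371/256,-185/128,-23/16,-11/8,-5/4,-1,0 } = -743/512
step 12: add BLUE to get RRBBRRRBBRRB; options L={ -2,-3/2,-47/32,-93/64,-743/512 } R={ -371/256,-185/128,-23/16,-11/8,-5/4,-1,0 } = -1485/1024
step 13: add BLUE to get RRBBRRRBBRRBB; options L={ -2,-3/2,-47/32,-93/64,-743/512,-1485/1024 } R={ -371/256,-185/128,-23/16,-11/8,-5/4,-1,0 } = -2969/2048
step 14: add BLUE to get RRBBRRRBBRRBBB; options L={ -2,-3/2,-47/32,-93/64,-743/512,-1485/1024,-2969/2048 } R={ -371/256,-185/128,-23/16,-11/8,-5/4,-1,0 } = -5937/4096

-5937/4096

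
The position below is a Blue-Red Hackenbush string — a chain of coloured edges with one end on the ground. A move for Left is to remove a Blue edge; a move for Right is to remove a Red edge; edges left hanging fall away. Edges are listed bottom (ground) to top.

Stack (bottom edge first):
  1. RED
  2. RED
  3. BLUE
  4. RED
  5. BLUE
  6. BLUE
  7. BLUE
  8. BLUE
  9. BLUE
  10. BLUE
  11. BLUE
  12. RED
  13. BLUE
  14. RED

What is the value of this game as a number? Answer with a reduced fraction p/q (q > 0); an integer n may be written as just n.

-6155/4096

Prefix values for RED RED BLUE RED BLUE BLUE BLUE BLUE BLUE BLUE BLUE RED BLUE RED via {L|R} + simplicity:
g(R) = { ∅ | 0 } => -1
g(RR) = { ∅ | -1,0 } => -2
g(RRB) = { -2 | -1,0 } => -3/2
g(RRBR) = { -2 | -3/2,-1,0 } => -7/4
g(RRBRB) = { -2,-7/4 | -3/2,-1,0 } => -13/8
g(RRBRBB) = { -2,-7/4,-13/8 | -3/2,-1,0 } => -25/16
g(RRBRBBB) = { -2,-7/4,-13/8,-25/16 | -3/2,-1,0 } => -49/32
g(RRBRBBBB) = { -2,-7/4,-13/8,-25/16,-49/32 | -3/2,-1,0 } => -97/64
g(RRBRBBBBB) = { -2,-7/4,-13/8,-25/16,-49/32,-97/64 | -3/2,-1,0 } => -193/128
g(RRBRBBBBBB) = { -2,-7/4,-13/8,-25/16,-49/32,-97/64,-193/128 | -3/2,-1,0 } => -385/256
g(RRBRBBBBBBB) = { -2,-7/4,-13/8,-25/16,-49/32,-97/64,-193/128,-385/256 | -3/2,-1,0 } => -769/512
g(RRBRBBBBBBBR) = { -2,-7/4,-13/8,-25/16,-49/32,-97/64,-193/128,-385/256 | -769/512,-3/2,-1,0 } => -1539/1024
g(RRBRBBBBBBBRB) = { -2,-7/4,-13/8,-25/16,-49/32,-97/64,-193/128,-385/256,-1539/1024 | -769/512,-3/2,-1,0 } => -3077/2048
g(RRBRBBBBBBBRBR) = { -2,-7/4,-13/8,-25/16,-49/32,-97/64,-193/128,-385/256,-1539/1024 | -3077/2048,-769/512,-3/2,-1,0 } => -6155/4096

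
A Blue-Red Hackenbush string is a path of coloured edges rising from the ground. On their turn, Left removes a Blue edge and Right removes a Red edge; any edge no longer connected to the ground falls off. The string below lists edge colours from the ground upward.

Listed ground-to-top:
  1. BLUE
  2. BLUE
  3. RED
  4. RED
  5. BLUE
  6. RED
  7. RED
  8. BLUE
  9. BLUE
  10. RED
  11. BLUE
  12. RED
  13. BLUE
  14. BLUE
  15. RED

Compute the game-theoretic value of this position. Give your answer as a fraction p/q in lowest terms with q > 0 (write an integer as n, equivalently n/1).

G(B) = { 0 | — } => 1
G(BB) = { 0; 1 | — } => 2
G(BBR) = { 0; 1 | 2 } => 3/2
G(BBRR) = { 0; 1 | 3/2; 2 } => 5/4
G(BBRRB) = { 0; 1; 5/4 | 3/2; 2 } => 11/8
G(BBRRBR) = { 0; 1; 5/4 | 11/8; 3/2; 2 } => 21/16
G(BBRRBRR) = { 0; 1; 5/4 | 21/16; 11/8; 3/2; 2 } => 41/32
G(BBRRBRRB) = { 0; 1; 5/4; 41/32 | 21/16; 11/8; 3/2; 2 } => 83/64
G(BBRRBRRBB) = { 0; 1; 5/4; 41/32; 83/64 | 21/16; 11/8; 3/2; 2 } => 167/128
G(BBRRBRRBBR) = { 0; 1; 5/4; 41/32; 83/64 | 167/128; 21/16; 11/8; 3/2; 2 } => 333/256
G(BBRRBRRBBRB) = { 0; 1; 5/4; 41/32; 83/64; 333/256 | 167/128; 21/16; 11/8; 3/2; 2 } => 667/512
G(BBRRBRRBBRBR) = { 0; 1; 5/4; 41/32; 83/64; 333/256 | 667/512; 167/128; 21/16; 11/8; 3/2; 2 } => 1333/1024
G(BBRRBRRBBRBRB) = { 0; 1; 5/4; 41/32; 83/64; 333/256; 1333/1024 | 667/512; 167/128; 21/16; 11/8; 3/2; 2 } => 2667/2048
G(BBRRBRRBBRBRBB) = { 0; 1; 5/4; 41/32; 83/64; 333/256; 1333/1024; 2667/2048 | 667/512; 167/128; 21/16; 11/8; 3/2; 2 } => 5335/4096
G(BBRRBRRBBRBRBBR) = { 0; 1; 5/4; 41/32; 83/64; 333/256; 1333/1024; 2667/2048 | 5335/4096; 667/512; 167/128; 21/16; 11/8; 3/2; 2 } => 10669/8192

10669/8192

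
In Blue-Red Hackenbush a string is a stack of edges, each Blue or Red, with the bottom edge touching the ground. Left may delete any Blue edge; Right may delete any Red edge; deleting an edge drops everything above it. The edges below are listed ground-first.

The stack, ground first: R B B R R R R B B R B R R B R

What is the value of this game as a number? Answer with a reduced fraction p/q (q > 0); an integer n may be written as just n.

Build val(s[:k]) for k = 1..15, string s = R B B R R R R B B R B R R B R.
step 1: add R to get R; options L={ (no moves) } R={ 0 } = -1
step 2: add B to get RB; options L={ -1 } R={ 0 } = -1/2
step 3: add B to get RBB; options L={ -1 -1/2 } R={ 0 } = -1/4
step 4: add R to get RBBR; options L={ -1 -1/2 } R={ -1/4 0 } = -3/8
step 5: add R to get RBBRR; options L={ -1 -1/2 } R={ -3/8 -1/4 0 } = -7/16
step 6: add R to get RBBRRR; options L={ -1 -1/2 } R={ -7/16 -3/8 -1/4 0 } = -15/32
step 7: add R to get RBBRRRR; options L={ -1 -1/2 } R={ -15/32 -7/16 -3/8 -1/4 0 } = -31/64
step 8: add B to get RBBRRRRB; options L={ -1 -1/2 -31/64 } R={ -15/32 -7/16 -3/8 -1/4 0 } = -61/128
step 9: add B to get RBBRRRRBB; options L={ -1 -1/2 -31/64 -61/128 } R={ -15/32 -7/16 -3/8 -1/4 0 } = -121/256
step 10: add R to get RBBRRRRBBR; options L={ -1 -1/2 -31/64 -61/128 } R={ -121/256 -15/32 -7/16 -3/8 -1/4 0 } = -243/512
step 11: add B to get RBBRRRRBBRB; options L={ -1 -1/2 -31/64 -61/128 -243/512 } R={ -121/256 -15/32 -7/16 -3/8 -1/4 0 } = -485/1024
step 12: add R to get RBBRRRRBBRBR; options L={ -1 -1/2 -31/64 -61/128 -243/512 } R={ -485/1024 -121/256 -15/32 -7/16 -3/8 -1/4 0 } = -971/2048
step 13: add R to get RBBRRRRBBRBRR; options L={ -1 -1/2 -31/64 -61/128 -243/512 } R={ -971/2048 -485/1024 -121/256 -15/32 -7/16 -3/8 -1/4 0 } = -1943/4096
step 14: add B to get RBBRRRRBBRBRRB; options L={ -1 -1/2 -31/64 -61/128 -243/512 -1943/4096 } R={ -971/2048 -485/1024 -121/256 -15/32 -7/16 -3/8 -1/4 0 } = -3885/8192
step 15: add R to get RBBRRRRBBRBRRBR; options L={ -1 -1/2 -31/64 -61/128 -243/512 -1943/4096 } R={ -3885/8192 -971/2048 -485/1024 -121/256 -15/32 -7/16 -3/8 -1/4 0 } = -7771/16384

-7771/16384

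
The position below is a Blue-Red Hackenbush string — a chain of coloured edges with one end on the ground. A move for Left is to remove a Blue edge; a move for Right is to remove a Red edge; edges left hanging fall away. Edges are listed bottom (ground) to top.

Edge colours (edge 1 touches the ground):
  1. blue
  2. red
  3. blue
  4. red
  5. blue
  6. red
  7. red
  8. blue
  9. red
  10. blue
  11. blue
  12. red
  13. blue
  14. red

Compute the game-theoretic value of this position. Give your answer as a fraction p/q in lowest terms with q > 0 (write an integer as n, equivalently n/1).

Build value(s[:k]) for k = 1..14, string s = blue red blue red blue red red blue red blue blue red blue red.
b: Left { 0 }, Right { (no moves) } ⇒ simplest 1
br: Left { 0 }, Right { 1 } ⇒ simplest 1/2
brb: Left { 0 1/2 }, Right { 1 } ⇒ simplest 3/4
brbr: Left { 0 1/2 }, Right { 3/4 1 } ⇒ simplest 5/8
brbrb: Left { 0 1/2 5/8 }, Right { 3/4 1 } ⇒ simplest 11/16
brbrbr: Left { 0 1/2 5/8 }, Right { 11/16 3/4 1 } ⇒ simplest 21/32
brbrbrr: Left { 0 1/2 5/8 }, Right { 21/32 11/16 3/4 1 } ⇒ simplest 41/64
brbrbrrb: Left { 0 1/2 5/8 41/64 }, Right { 21/32 11/16 3/4 1 } ⇒ simplest 83/128
brbrbrrbr: Left { 0 1/2 5/8 41/64 }, Right { 83/128 21/32 11/16 3/4 1 } ⇒ simplest 165/256
brbrbrrbrb: Left { 0 1/2 5/8 41/64 165/256 }, Right { 83/128 21/32 11/16 3/4 1 } ⇒ simplest 331/512
brbrbrrbrbb: Left { 0 1/2 5/8 41/64 165/256 331/512 }, Right { 83/128 21/32 11/16 3/4 1 } ⇒ simplest 663/1024
brbrbrrbrbbr: Left { 0 1/2 5/8 41/64 165/256 331/512 }, Right { 663/1024 83/128 21/32 11/16 3/4 1 } ⇒ simplest 1325/2048
brbrbrrbrbbrb: Left { 0 1/2 5/8 41/64 165/256 331/512 1325/2048 }, Right { 663/1024 83/128 21/32 11/16 3/4 1 } ⇒ simplest 2651/4096
brbrbrrbrbbrbr: Left { 0 1/2 5/8 41/64 165/256 331/512 1325/2048 }, Right { 2651/4096 663/1024 83/128 21/32 11/16 3/4 1 } ⇒ simplest 5301/8192

5301/8192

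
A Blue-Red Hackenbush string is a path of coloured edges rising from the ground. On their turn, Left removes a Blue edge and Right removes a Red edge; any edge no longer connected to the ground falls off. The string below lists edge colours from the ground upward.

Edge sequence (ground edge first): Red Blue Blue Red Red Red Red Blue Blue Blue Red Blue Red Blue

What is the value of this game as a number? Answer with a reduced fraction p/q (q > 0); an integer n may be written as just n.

Prefix values for Red Blue Blue Red Red Red Red Blue Blue Blue Red Blue Red Blue via {L|R} + simplicity:
R: Left { (no moves) }, Right { 0 } => simplest -1
RB: Left { -1 }, Right { 0 } => simplest -1/2
RBB: Left { -1, -1/2 }, Right { 0 } => simplest -1/4
RBBR: Left { -1, -1/2 }, Right { -1/4, 0 } => simplest -3/8
RBBRR: Left { -1, -1/2 }, Right { -3/8, -1/4, 0 } => simplest -7/16
RBBRRR: Left { -1, -1/2 }, Right { -7/16, -3/8, -1/4, 0 } => simplest -15/32
RBBRRRR: Left { -1, -1/2 }, Right { -15/32, -7/16, -3/8, -1/4, 0 } => simplest -31/64
RBBRRRRB: Left { -1, -1/2, -31/64 }, Right { -15/32, -7/16, -3/8, -1/4, 0 } => simplest -61/128
RBBRRRRBB: Left { -1, -1/2, -31/64, -61/128 }, Right { -15/32, -7/16, -3/8, -1/4, 0 } => simplest -121/256
RBBRRRRBBB: Left { -1, -1/2, -31/64, -61/128, -121/256 }, Right { -15/32, -7/16, -3/8, -1/4, 0 } => simplest -241/512
RBBRRRRBBBR: Left { -1, -1/2, -31/64, -61/128, -121/256 }, Right { -241/512, -15/32, -7/16, -3/8, -1/4, 0 } => simplest -483/1024
RBBRRRRBBBRB: Left { -1, -1/2, -31/64, -61/128, -121/256, -483/1024 }, Right { -241/512, -15/32, -7/16, -3/8, -1/4, 0 } => simplest -965/2048
RBBRRRRBBBRBR: Left { -1, -1/2, -31/64, -61/128, -121/256, -483/1024 }, Right { -965/2048, -241/512, -15/32, -7/16, -3/8, -1/4, 0 } => simplest -1931/4096
RBBRRRRBBBRBRB: Left { -1, -1/2, -31/64, -61/128, -121/256, -483/1024, -1931/4096 }, Right { -965/2048, -241/512, -15/32, -7/16, -3/8, -1/4, 0 } => simplest -3861/8192

-3861/8192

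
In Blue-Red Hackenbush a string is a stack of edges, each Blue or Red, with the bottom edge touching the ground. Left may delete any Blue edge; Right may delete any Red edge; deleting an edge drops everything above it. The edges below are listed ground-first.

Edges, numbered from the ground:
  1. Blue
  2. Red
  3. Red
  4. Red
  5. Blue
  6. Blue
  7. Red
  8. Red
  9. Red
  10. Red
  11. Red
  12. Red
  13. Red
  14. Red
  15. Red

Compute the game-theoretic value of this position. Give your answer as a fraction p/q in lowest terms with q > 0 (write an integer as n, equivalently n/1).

Build value(s[:k]) for k = 1..15, string s = Blue Red Red Red Blue Blue Red Red Red Red Red Red Red Red Red.
value_1 [B]  L=[0]  R=[(no moves)]  — 1
value_2 [BR]  L=[0]  R=[1]  — 1/2
value_3 [BRR]  L=[0]  R=[1/2 1]  — 1/4
value_4 [BRRR]  L=[0]  R=[1/4 1/2 1]  — 1/8
value_5 [BRRRB]  L=[0 1/8]  R=[1/4 1/2 1]  — 3/16
value_6 [BRRRBB]  L=[0 1/8 3/16]  R=[1/4 1/2 1]  — 7/32
value_7 [BRRRBBR]  L=[0 1/8 3/16]  R=[7/32 1/4 1/2 1]  — 13/64
value_8 [BRRRBBRR]  L=[0 1/8 3/16]  R=[13/64 7/32 1/4 1/2 1]  — 25/128
value_9 [BRRRBBRRR]  L=[0 1/8 3/16]  R=[25/128 13/64 7/32 1/4 1/2 1]  — 49/256
value_10 [BRRRBBRRRR]  L=[0 1/8 3/16]  R=[49/256 25/128 13/64 7/32 1/4 1/2 1]  — 97/512
value_11 [BRRRBBRRRRR]  L=[0 1/8 3/16]  R=[97/512 49/256 25/128 13/64 7/32 1/4 1/2 1]  — 193/1024
value_12 [BRRRBBRRRRRR]  L=[0 1/8 3/16]  R=[193/1024 97/512 49/256 25/128 13/64 7/32 1/4 1/2 1]  — 385/2048
value_13 [BRRRBBRRRRRRR]  L=[0 1/8 3/16]  R=[385/2048 193/1024 97/512 49/256 25/128 13/64 7/32 1/4 1/2 1]  — 769/4096
value_14 [BRRRBBRRRRRRRR]  L=[0 1/8 3/16]  R=[769/4096 385/2048 193/1024 97/512 49/256 25/128 13/64 7/32 1/4 1/2 1]  — 1537/8192
value_15 [BRRRBBRRRRRRRRR]  L=[0 1/8 3/16]  R=[1537/8192 769/4096 385/2048 193/1024 97/512 49/256 25/128 13/64 7/32 1/4 1/2 1]  — 3073/16384

3073/16384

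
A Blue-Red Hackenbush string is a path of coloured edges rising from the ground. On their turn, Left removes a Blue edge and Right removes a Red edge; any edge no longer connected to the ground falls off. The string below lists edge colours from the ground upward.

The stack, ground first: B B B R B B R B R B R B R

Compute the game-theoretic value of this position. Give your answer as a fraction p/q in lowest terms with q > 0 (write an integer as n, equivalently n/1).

Build G(s[:k]) for k = 1..13, string s = B B B R B B R B R B R B R.
G_1 [B]  L=[0]  R=[]  → 1
G_2 [BB]  L=[0,1]  R=[]  → 2
G_3 [BBB]  L=[0,1,2]  R=[]  → 3
G_4 [BBBR]  L=[0,1,2]  R=[3]  → 5/2
G_5 [BBBRB]  L=[0,1,2,5/2]  R=[3]  → 11/4
G_6 [BBBRBB]  L=[0,1,2,5/2,11/4]  R=[3]  → 23/8
G_7 [BBBRBBR]  L=[0,1,2,5/2,11/4]  R=[23/8,3]  → 45/16
G_8 [BBBRBBRB]  L=[0,1,2,5/2,11/4,45/16]  R=[23/8,3]  → 91/32
G_9 [BBBRBBRBR]  L=[0,1,2,5/2,11/4,45/16]  R=[91/32,23/8,3]  → 181/64
G_10 [BBBRBBRBRB]  L=[0,1,2,5/2,11/4,45/16,181/64]  R=[91/32,23/8,3]  → 363/128
G_11 [BBBRBBRBRBR]  L=[0,1,2,5/2,11/4,45/16,181/64]  R=[363/128,91/32,23/8,3]  → 725/256
G_12 [BBBRBBRBRBRB]  L=[0,1,2,5/2,11/4,45/16,181/64,725/256]  R=[363/128,91/32,23/8,3]  → 1451/512
G_13 [BBBRBBRBRBRBR]  L=[0,1,2,5/2,11/4,45/16,181/64,725/256]  R=[1451/512,363/128,91/32,23/8,3]  → 2901/1024

2901/1024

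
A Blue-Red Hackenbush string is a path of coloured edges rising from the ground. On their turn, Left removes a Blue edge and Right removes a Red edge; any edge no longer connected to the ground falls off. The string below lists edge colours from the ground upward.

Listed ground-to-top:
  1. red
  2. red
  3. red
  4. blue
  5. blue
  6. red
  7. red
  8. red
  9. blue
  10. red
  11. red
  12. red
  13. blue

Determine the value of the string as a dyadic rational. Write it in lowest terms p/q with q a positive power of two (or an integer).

-2525/1024

r: Left { — }, Right { 0 } ⇒ simplest -1
rr: Left { — }, Right { -1, 0 } ⇒ simplest -2
rrr: Left { — }, Right { -2, -1, 0 } ⇒ simplest -3
rrrb: Left { -3 }, Right { -2, -1, 0 } ⇒ simplest -5/2
rrrbb: Left { -3, -5/2 }, Right { -2, -1, 0 } ⇒ simplest -9/4
rrrbbr: Left { -3, -5/2 }, Right { -9/4, -2, -1, 0 } ⇒ simplest -19/8
rrrbbrr: Left { -3, -5/2 }, Right { -19/8, -9/4, -2, -1, 0 } ⇒ simplest -39/16
rrrbbrrr: Left { -3, -5/2 }, Right { -39/16, -19/8, -9/4, -2, -1, 0 } ⇒ simplest -79/32
rrrbbrrrb: Left { -3, -5/2, -79/32 }, Right { -39/16, -19/8, -9/4, -2, -1, 0 } ⇒ simplest -157/64
rrrbbrrrbr: Left { -3, -5/2, -79/32 }, Right { -157/64, -39/16, -19/8, -9/4, -2, -1, 0 } ⇒ simplest -315/128
rrrbbrrrbrr: Left { -3, -5/2, -79/32 }, Right { -315/128, -157/64, -39/16, -19/8, -9/4, -2, -1, 0 } ⇒ simplest -631/256
rrrbbrrrbrrr: Left { -3, -5/2, -79/32 }, Right { -631/256, -315/128, -157/64, -39/16, -19/8, -9/4, -2, -1, 0 } ⇒ simplest -1263/512
rrrbbrrrbrrrb: Left { -3, -5/2, -79/32, -1263/512 }, Right { -631/256, -315/128, -157/64, -39/16, -19/8, -9/4, -2, -1, 0 } ⇒ simplest -2525/1024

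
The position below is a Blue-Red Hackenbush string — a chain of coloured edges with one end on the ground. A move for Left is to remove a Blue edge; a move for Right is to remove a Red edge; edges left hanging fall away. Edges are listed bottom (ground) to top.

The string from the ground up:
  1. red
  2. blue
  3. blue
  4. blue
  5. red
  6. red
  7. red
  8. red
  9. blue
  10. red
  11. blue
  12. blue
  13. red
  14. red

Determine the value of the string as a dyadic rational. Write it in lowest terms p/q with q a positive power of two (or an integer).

Recurse on prefixes of the 14-edge string red blue blue blue red red red red blue red blue blue red red:
r: Left {  }, Right { 0 } → simplest -1
rb: Left { -1 }, Right { 0 } → simplest -1/2
rbb: Left { -1, -1/2 }, Right { 0 } → simplest -1/4
rbbb: Left { -1, -1/2, -1/4 }, Right { 0 } → simplest -1/8
rbbbr: Left { -1, -1/2, -1/4 }, Right { -1/8, 0 } → simplest -3/16
rbbbrr: Left { -1, -1/2, -1/4 }, Right { -3/16, -1/8, 0 } → simplest -7/32
rbbbrrr: Left { -1, -1/2, -1/4 }, Right { -7/32, -3/16, -1/8, 0 } → simplest -15/64
rbbbrrrr: Left { -1, -1/2, -1/4 }, Right { -15/64, -7/32, -3/16, -1/8, 0 } → simplest -31/128
rbbbrrrrb: Left { -1, -1/2, -1/4, -31/128 }, Right { -15/64, -7/32, -3/16, -1/8, 0 } → simplest -61/256
rbbbrrrrbr: Left { -1, -1/2, -1/4, -31/128 }, Right { -61/256, -15/64, -7/32, -3/16, -1/8, 0 } → simplest -123/512
rbbbrrrrbrb: Left { -1, -1/2, -1/4, -31/128, -123/512 }, Right { -61/256, -15/64, -7/32, -3/16, -1/8, 0 } → simplest -245/1024
rbbbrrrrbrbb: Left { -1, -1/2, -1/4, -31/128, -123/512, -245/1024 }, Right { -61/256, -15/64, -7/32, -3/16, -1/8, 0 } → simplest -489/2048
rbbbrrrrbrbbr: Left { -1, -1/2, -1/4, -31/128, -123/512, -245/1024 }, Right { -489/2048, -61/256, -15/64, -7/32, -3/16, -1/8, 0 } → simplest -979/4096
rbbbrrrrbrbbrr: Left { -1, -1/2, -1/4, -31/128, -123/512, -245/1024 }, Right { -979/4096, -489/2048, -61/256, -15/64, -7/32, -3/16, -1/8, 0 } → simplest -1959/8192

-1959/8192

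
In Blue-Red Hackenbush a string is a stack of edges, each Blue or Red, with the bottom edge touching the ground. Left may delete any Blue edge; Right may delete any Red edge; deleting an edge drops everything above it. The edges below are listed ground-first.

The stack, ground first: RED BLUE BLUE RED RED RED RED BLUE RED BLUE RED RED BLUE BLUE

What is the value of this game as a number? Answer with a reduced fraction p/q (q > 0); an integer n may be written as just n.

-3929/8192

Build v(s[:k]) for k = 1..14, string s = RED BLUE BLUE RED RED RED RED BLUE RED BLUE RED RED BLUE BLUE.
edge 1 of 14 (RED): { ∅ | 0 } ⇒ -1
edge 2 of 14 (BLUE): { -1 | 0 } ⇒ -1/2
edge 3 of 14 (BLUE): { -1,-1/2 | 0 } ⇒ -1/4
edge 4 of 14 (RED): { -1,-1/2 | -1/4,0 } ⇒ -3/8
edge 5 of 14 (RED): { -1,-1/2 | -3/8,-1/4,0 } ⇒ -7/16
edge 6 of 14 (RED): { -1,-1/2 | -7/16,-3/8,-1/4,0 } ⇒ -15/32
edge 7 of 14 (RED): { -1,-1/2 | -15/32,-7/16,-3/8,-1/4,0 } ⇒ -31/64
edge 8 of 14 (BLUE): { -1,-1/2,-31/64 | -15/32,-7/16,-3/8,-1/4,0 } ⇒ -61/128
edge 9 of 14 (RED): { -1,-1/2,-31/64 | -61/128,-15/32,-7/16,-3/8,-1/4,0 } ⇒ -123/256
edge 10 of 14 (BLUE): { -1,-1/2,-31/64,-123/256 | -61/128,-15/32,-7/16,-3/8,-1/4,0 } ⇒ -245/512
edge 11 of 14 (RED): { -1,-1/2,-31/64,-123/256 | -245/512,-61/128,-15/32,-7/16,-3/8,-1/4,0 } ⇒ -491/1024
edge 12 of 14 (RED): { -1,-1/2,-31/64,-123/256 | -491/1024,-245/512,-61/128,-15/32,-7/16,-3/8,-1/4,0 } ⇒ -983/2048
edge 13 of 14 (BLUE): { -1,-1/2,-31/64,-123/256,-983/2048 | -491/1024,-245/512,-61/128,-15/32,-7/16,-3/8,-1/4,0 } ⇒ -1965/4096
edge 14 of 14 (BLUE): { -1,-1/2,-31/64,-123/256,-983/2048,-1965/4096 | -491/1024,-245/512,-61/128,-15/32,-7/16,-3/8,-1/4,0 } ⇒ -3929/8192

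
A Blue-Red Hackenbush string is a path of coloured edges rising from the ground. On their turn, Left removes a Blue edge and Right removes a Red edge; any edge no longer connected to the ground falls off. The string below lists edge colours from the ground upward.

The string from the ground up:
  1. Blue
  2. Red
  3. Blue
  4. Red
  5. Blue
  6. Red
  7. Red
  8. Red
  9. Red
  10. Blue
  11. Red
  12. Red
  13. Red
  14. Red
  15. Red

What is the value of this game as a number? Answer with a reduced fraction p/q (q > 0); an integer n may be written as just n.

edge 1 of 15 (Blue): { 0 | — } -> 1
edge 2 of 15 (Red): { 0 | 1 } -> 1/2
edge 3 of 15 (Blue): { 0 1/2 | 1 } -> 3/4
edge 4 of 15 (Red): { 0 1/2 | 3/4 1 } -> 5/8
edge 5 of 15 (Blue): { 0 1/2 5/8 | 3/4 1 } -> 11/16
edge 6 of 15 (Red): { 0 1/2 5/8 | 11/16 3/4 1 } -> 21/32
edge 7 of 15 (Red): { 0 1/2 5/8 | 21/32 11/16 3/4 1 } -> 41/64
edge 8 of 15 (Red): { 0 1/2 5/8 | 41/64 21/32 11/16 3/4 1 } -> 81/128
edge 9 of 15 (Red): { 0 1/2 5/8 | 81/128 41/64 21/32 11/16 3/4 1 } -> 161/256
edge 10 of 15 (Blue): { 0 1/2 5/8 161/256 | 81/128 41/64 21/32 11/16 3/4 1 } -> 323/512
edge 11 of 15 (Red): { 0 1/2 5/8 161/256 | 323/512 81/128 41/64 21/32 11/16 3/4 1 } -> 645/1024
edge 12 of 15 (Red): { 0 1/2 5/8 161/256 | 645/1024 323/512 81/128 41/64 21/32 11/16 3/4 1 } -> 1289/2048
edge 13 of 15 (Red): { 0 1/2 5/8 161/256 | 1289/2048 645/1024 323/512 81/128 41/64 21/32 11/16 3/4 1 } -> 2577/4096
edge 14 of 15 (Red): { 0 1/2 5/8 161/256 | 2577/4096 1289/2048 645/1024 323/512 81/128 41/64 21/32 11/16 3/4 1 } -> 5153/8192
edge 15 of 15 (Red): { 0 1/2 5/8 161/256 | 5153/8192 2577/4096 1289/2048 645/1024 323/512 81/128 41/64 21/32 11/16 3/4 1 } -> 10305/16384

10305/16384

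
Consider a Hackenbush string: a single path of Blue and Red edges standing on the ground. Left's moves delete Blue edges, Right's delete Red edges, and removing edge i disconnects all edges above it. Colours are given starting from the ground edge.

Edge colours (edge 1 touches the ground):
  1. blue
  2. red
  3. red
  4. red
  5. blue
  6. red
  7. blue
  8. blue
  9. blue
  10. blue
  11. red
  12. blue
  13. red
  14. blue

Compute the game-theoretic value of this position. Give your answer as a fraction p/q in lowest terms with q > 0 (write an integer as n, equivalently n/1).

Recurse on prefixes of the 14-edge string blue red red red blue red blue blue blue blue red blue red blue:
val(b) = { 0 | (no moves) } -> 1
val(br) = { 0 | 1 } -> 1/2
val(brr) = { 0 | 1/2, 1 } -> 1/4
val(brrr) = { 0 | 1/4, 1/2, 1 } -> 1/8
val(brrrb) = { 0, 1/8 | 1/4, 1/2, 1 } -> 3/16
val(brrrbr) = { 0, 1/8 | 3/16, 1/4, 1/2, 1 } -> 5/32
val(brrrbrb) = { 0, 1/8, 5/32 | 3/16, 1/4, 1/2, 1 } -> 11/64
val(brrrbrbb) = { 0, 1/8, 5/32, 11/64 | 3/16, 1/4, 1/2, 1 } -> 23/128
val(brrrbrbbb) = { 0, 1/8, 5/32, 11/64, 23/128 | 3/16, 1/4, 1/2, 1 } -> 47/256
val(brrrbrbbbb) = { 0, 1/8, 5/32, 11/64, 23/128, 47/256 | 3/16, 1/4, 1/2, 1 } -> 95/512
val(brrrbrbbbbr) = { 0, 1/8, 5/32, 11/64, 23/128, 47/256 | 95/512, 3/16, 1/4, 1/2, 1 } -> 189/1024
val(brrrbrbbbbrb) = { 0, 1/8, 5/32, 11/64, 23/128, 47/256, 189/1024 | 95/512, 3/16, 1/4, 1/2, 1 } -> 379/2048
val(brrrbrbbbbrbr) = { 0, 1/8, 5/32, 11/64, 23/128, 47/256, 189/1024 | 379/2048, 95/512, 3/16, 1/4, 1/2, 1 } -> 757/4096
val(brrrbrbbbbrbrb) = { 0, 1/8, 5/32, 11/64, 23/128, 47/256, 189/1024, 757/4096 | 379/2048, 95/512, 3/16, 1/4, 1/2, 1 } -> 1515/8192

1515/8192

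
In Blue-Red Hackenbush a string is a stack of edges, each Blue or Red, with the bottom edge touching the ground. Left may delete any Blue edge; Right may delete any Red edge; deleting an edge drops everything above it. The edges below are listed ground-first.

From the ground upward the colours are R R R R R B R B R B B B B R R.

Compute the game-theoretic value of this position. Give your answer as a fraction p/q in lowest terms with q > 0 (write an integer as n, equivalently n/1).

-4743/1024

v(R) = { none | 0 } -> -1
v(RR) = { none | -1 0 } -> -2
v(RRR) = { none | -2 -1 0 } -> -3
v(RRRR) = { none | -3 -2 -1 0 } -> -4
v(RRRRR) = { none | -4 -3 -2 -1 0 } -> -5
v(RRRRRB) = { -5 | -4 -3 -2 -1 0 } -> -9/2
v(RRRRRBR) = { -5 | -9/2 -4 -3 -2 -1 0 } -> -19/4
v(RRRRRBRB) = { -5 -19/4 | -9/2 -4 -3 -2 -1 0 } -> -37/8
v(RRRRRBRBR) = { -5 -19/4 | -37/8 -9/2 -4 -3 -2 -1 0 } -> -75/16
v(RRRRRBRBRB) = { -5 -19/4 -75/16 | -37/8 -9/2 -4 -3 -2 -1 0 } -> -149/32
v(RRRRRBRBRBB) = { -5 -19/4 -75/16 -149/32 | -37/8 -9/2 -4 -3 -2 -1 0 } -> -297/64
v(RRRRRBRBRBBB) = { -5 -19/4 -75/16 -149/32 -297/64 | -37/8 -9/2 -4 -3 -2 -1 0 } -> -593/128
v(RRRRRBRBRBBBB) = { -5 -19/4 -75/16 -149/32 -297/64 -593/128 | -37/8 -9/2 -4 -3 -2 -1 0 } -> -1185/256
v(RRRRRBRBRBBBBR) = { -5 -19/4 -75/16 -149/32 -297/64 -593/128 | -1185/256 -37/8 -9/2 -4 -3 -2 -1 0 } -> -2371/512
v(RRRRRBRBRBBBBRR) = { -5 -19/4 -75/16 -149/32 -297/64 -593/128 | -2371/512 -1185/256 -37/8 -9/2 -4 -3 -2 -1 0 } -> -4743/1024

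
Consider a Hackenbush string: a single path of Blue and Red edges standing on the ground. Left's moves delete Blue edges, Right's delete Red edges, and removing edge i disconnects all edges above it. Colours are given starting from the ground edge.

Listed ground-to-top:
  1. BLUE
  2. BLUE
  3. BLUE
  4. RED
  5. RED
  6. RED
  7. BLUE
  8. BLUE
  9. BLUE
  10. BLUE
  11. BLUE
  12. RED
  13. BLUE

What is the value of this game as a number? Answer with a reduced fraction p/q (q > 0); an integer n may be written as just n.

step 1: add BLUE to get B; options L={ 0 } R={  } so 1
step 2: add BLUE to get BB; options L={ 0; 1 } R={  } so 2
step 3: add BLUE to get BBB; options L={ 0; 1; 2 } R={  } so 3
step 4: add RED to get BBBR; options L={ 0; 1; 2 } R={ 3 } so 5/2
step 5: add RED to get BBBRR; options L={ 0; 1; 2 } R={ 5/2; 3 } so 9/4
step 6: add RED to get BBBRRR; options L={ 0; 1; 2 } R={ 9/4; 5/2; 3 } so 17/8
step 7: add BLUE to get BBBRRRB; options L={ 0; 1; 2; 17/8 } R={ 9/4; 5/2; 3 } so 35/16
step 8: add BLUE to get BBBRRRBB; options L={ 0; 1; 2; 17/8; 35/16 } R={ 9/4; 5/2; 3 } so 71/32
step 9: add BLUE to get BBBRRRBBB; options L={ 0; 1; 2; 17/8; 35/16; 71/32 } R={ 9/4; 5/2; 3 } so 143/64
step 10: add BLUE to get BBBRRRBBBB; options L={ 0; 1; 2; 17/8; 35/16; 71/32; 143/64 } R={ 9/4; 5/2; 3 } so 287/128
step 11: add BLUE to get BBBRRRBBBBB; options L={ 0; 1; 2; 17/8; 35/16; 71/32; 143/64; 287/128 } R={ 9/4; 5/2; 3 } so 575/256
step 12: add RED to get BBBRRRBBBBBR; options L={ 0; 1; 2; 17/8; 35/16; 71/32; 143/64; 287/128 } R={ 575/256; 9/4; 5/2; 3 } so 1149/512
step 13: add BLUE to get BBBRRRBBBBBRB; options L={ 0; 1; 2; 17/8; 35/16; 71/32; 143/64; 287/128; 1149/512 } R={ 575/256; 9/4; 5/2; 3 } so 2299/1024

2299/1024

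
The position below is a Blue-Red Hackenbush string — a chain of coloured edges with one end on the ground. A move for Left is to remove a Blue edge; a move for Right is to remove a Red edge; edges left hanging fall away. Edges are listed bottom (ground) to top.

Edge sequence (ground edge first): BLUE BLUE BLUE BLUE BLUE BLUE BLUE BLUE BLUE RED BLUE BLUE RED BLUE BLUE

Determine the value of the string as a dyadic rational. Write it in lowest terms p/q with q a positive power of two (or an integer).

567/64

Build g(s[:k]) for k = 1..15, string s = BLUE BLUE BLUE BLUE BLUE BLUE BLUE BLUE BLUE RED BLUE BLUE RED BLUE BLUE.
B: Left { 0 }, Right { — } gives simplest 1
BB: Left { 0,1 }, Right { — } gives simplest 2
BBB: Left { 0,1,2 }, Right { — } gives simplest 3
BBBB: Left { 0,1,2,3 }, Right { — } gives simplest 4
BBBBB: Left { 0,1,2,3,4 }, Right { — } gives simplest 5
BBBBBB: Left { 0,1,2,3,4,5 }, Right { — } gives simplest 6
BBBBBBB: Left { 0,1,2,3,4,5,6 }, Right { — } gives simplest 7
BBBBBBBB: Left { 0,1,2,3,4,5,6,7 }, Right { — } gives simplest 8
BBBBBBBBB: Left { 0,1,2,3,4,5,6,7,8 }, Right { — } gives simplest 9
BBBBBBBBBR: Left { 0,1,2,3,4,5,6,7,8 }, Right { 9 } gives simplest 17/2
BBBBBBBBBRB: Left { 0,1,2,3,4,5,6,7,8,17/2 }, Right { 9 } gives simplest 35/4
BBBBBBBBBRBB: Left { 0,1,2,3,4,5,6,7,8,17/2,35/4 }, Right { 9 } gives simplest 71/8
BBBBBBBBBRBBR: Left { 0,1,2,3,4,5,6,7,8,17/2,35/4 }, Right { 71/8,9 } gives simplest 141/16
BBBBBBBBBRBBRB: Left { 0,1,2,3,4,5,6,7,8,17/2,35/4,141/16 }, Right { 71/8,9 } gives simplest 283/32
BBBBBBBBBRBBRBB: Left { 0,1,2,3,4,5,6,7,8,17/2,35/4,141/16,283/32 }, Right { 71/8,9 } gives simplest 567/64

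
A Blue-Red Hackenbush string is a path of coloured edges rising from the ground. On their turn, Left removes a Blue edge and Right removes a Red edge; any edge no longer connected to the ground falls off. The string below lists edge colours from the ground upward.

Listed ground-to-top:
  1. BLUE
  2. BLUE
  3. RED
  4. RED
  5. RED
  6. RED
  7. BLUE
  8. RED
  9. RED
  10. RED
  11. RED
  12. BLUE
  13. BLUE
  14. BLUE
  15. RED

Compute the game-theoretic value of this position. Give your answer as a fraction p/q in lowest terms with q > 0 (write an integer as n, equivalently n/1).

8733/8192

B: Left { 0 }, Right {  } ⇒ simplest 1
BB: Left { 0; 1 }, Right {  } ⇒ simplest 2
BBR: Left { 0; 1 }, Right { 2 } ⇒ simplest 3/2
BBRR: Left { 0; 1 }, Right { 3/2; 2 } ⇒ simplest 5/4
BBRRR: Left { 0; 1 }, Right { 5/4; 3/2; 2 } ⇒ simplest 9/8
BBRRRR: Left { 0; 1 }, Right { 9/8; 5/4; 3/2; 2 } ⇒ simplest 17/16
BBRRRRB: Left { 0; 1; 17/16 }, Right { 9/8; 5/4; 3/2; 2 } ⇒ simplest 35/32
BBRRRRBR: Left { 0; 1; 17/16 }, Right { 35/32; 9/8; 5/4; 3/2; 2 } ⇒ simplest 69/64
BBRRRRBRR: Left { 0; 1; 17/16 }, Right { 69/64; 35/32; 9/8; 5/4; 3/2; 2 } ⇒ simplest 137/128
BBRRRRBRRR: Left { 0; 1; 17/16 }, Right { 137/128; 69/64; 35/32; 9/8; 5/4; 3/2; 2 } ⇒ simplest 273/256
BBRRRRBRRRR: Left { 0; 1; 17/16 }, Right { 273/256; 137/128; 69/64; 35/32; 9/8; 5/4; 3/2; 2 } ⇒ simplest 545/512
BBRRRRBRRRRB: Left { 0; 1; 17/16; 545/512 }, Right { 273/256; 137/128; 69/64; 35/32; 9/8; 5/4; 3/2; 2 } ⇒ simplest 1091/1024
BBRRRRBRRRRBB: Left { 0; 1; 17/16; 545/512; 1091/1024 }, Right { 273/256; 137/128; 69/64; 35/32; 9/8; 5/4; 3/2; 2 } ⇒ simplest 2183/2048
BBRRRRBRRRRBBB: Left { 0; 1; 17/16; 545/512; 1091/1024; 2183/2048 }, Right { 273/256; 137/128; 69/64; 35/32; 9/8; 5/4; 3/2; 2 } ⇒ simplest 4367/4096
BBRRRRBRRRRBBBR: Left { 0; 1; 17/16; 545/512; 1091/1024; 2183/2048 }, Right { 4367/4096; 273/256; 137/128; 69/64; 35/32; 9/8; 5/4; 3/2; 2 } ⇒ simplest 8733/8192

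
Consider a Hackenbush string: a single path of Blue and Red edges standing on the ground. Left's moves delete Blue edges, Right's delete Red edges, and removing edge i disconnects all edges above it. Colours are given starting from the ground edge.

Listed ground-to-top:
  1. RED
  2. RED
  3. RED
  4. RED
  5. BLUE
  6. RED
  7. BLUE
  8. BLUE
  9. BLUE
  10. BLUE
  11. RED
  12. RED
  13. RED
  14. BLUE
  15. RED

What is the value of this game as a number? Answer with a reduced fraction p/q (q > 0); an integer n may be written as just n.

Build val(s[:k]) for k = 1..15, string s = RED RED RED RED BLUE RED BLUE BLUE BLUE BLUE RED RED RED BLUE RED.
val(R) = { (no moves) | 0 } -> -1
val(RR) = { (no moves) | -1; 0 } -> -2
val(RRR) = { (no moves) | -2; -1; 0 } -> -3
val(RRRR) = { (no moves) | -3; -2; -1; 0 } -> -4
val(RRRRB) = { -4 | -3; -2; -1; 0 } -> -7/2
val(RRRRBR) = { -4 | -7/2; -3; -2; -1; 0 } -> -15/4
val(RRRRBRB) = { -4; -15/4 | -7/2; -3; -2; -1; 0 } -> -29/8
val(RRRRBRBB) = { -4; -15/4; -29/8 | -7/2; -3; -2; -1; 0 } -> -57/16
val(RRRRBRBBB) = { -4; -15/4; -29/8; -57/16 | -7/2; -3; -2; -1; 0 } -> -113/32
val(RRRRBRBBBB) = { -4; -15/4; -29/8; -57/16; -113/32 | -7/2; -3; -2; -1; 0 } -> -225/64
val(RRRRBRBBBBR) = { -4; -15/4; -29/8; -57/16; -113/32 | -225/64; -7/2; -3; -2; -1; 0 } -> -451/128
val(RRRRBRBBBBRR) = { -4; -15/4; -29/8; -57/16; -113/32 | -451/128; -225/64; -7/2; -3; -2; -1; 0 } -> -903/256
val(RRRRBRBBBBRRR) = { -4; -15/4; -29/8; -57/16; -113/32 | -903/256; -451/128; -225/64; -7/2; -3; -2; -1; 0 } -> -1807/512
val(RRRRBRBBBBRRRB) = { -4; -15/4; -29/8; -57/16; -113/32; -1807/512 | -903/256; -451/128; -225/64; -7/2; -3; -2; -1; 0 } -> -3613/1024
val(RRRRBRBBBBRRRBR) = { -4; -15/4; -29/8; -57/16; -113/32; -1807/512 | -3613/1024; -903/256; -451/128; -225/64; -7/2; -3; -2; -1; 0 } -> -7227/2048

-7227/2048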